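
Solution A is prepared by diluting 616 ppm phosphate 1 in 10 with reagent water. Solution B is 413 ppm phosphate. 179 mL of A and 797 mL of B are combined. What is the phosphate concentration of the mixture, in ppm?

C_A = 616 ppm / 10 = 61.6 ppm.
C_mix = (C_A·V_A + C_B·V_B)/(V_A + V_B) = (61.6×179 + 413×797) / 976.0 = 349 ppm.

349 ppm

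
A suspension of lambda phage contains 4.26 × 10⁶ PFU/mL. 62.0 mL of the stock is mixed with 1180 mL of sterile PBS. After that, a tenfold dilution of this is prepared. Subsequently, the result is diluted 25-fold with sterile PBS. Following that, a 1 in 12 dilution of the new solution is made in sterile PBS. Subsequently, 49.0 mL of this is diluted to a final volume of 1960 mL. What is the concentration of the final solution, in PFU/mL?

Overall dilution factor = 20.03 × 10 × 25 × 12 × 40 = 2.40 × 10⁶.
4.26 × 10⁶ PFU/mL / 2.40 × 10⁶ = 1.77 PFU/mL.

1.77 PFU/mL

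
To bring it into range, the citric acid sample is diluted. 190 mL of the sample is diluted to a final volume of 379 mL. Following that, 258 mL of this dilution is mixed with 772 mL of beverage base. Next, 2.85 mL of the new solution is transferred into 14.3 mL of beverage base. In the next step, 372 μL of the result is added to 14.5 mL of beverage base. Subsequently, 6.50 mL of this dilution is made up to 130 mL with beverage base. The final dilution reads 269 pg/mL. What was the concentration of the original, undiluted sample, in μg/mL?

Overall dilution factor = 1.995 × 3.992 × 6.018 × 39.98 × 20 = 3.83 × 10⁴.
Original = 269 pg/mL × 3.83 × 10⁴ = 1.03 × 10⁷ pg/mL = 10.3 μg/mL.

10.3 μg/mL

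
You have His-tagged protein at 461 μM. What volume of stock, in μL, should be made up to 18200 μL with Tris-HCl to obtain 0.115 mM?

0.115 mM = 115 μM.
V₁ = C₂V₂/C₁ = 115 × 18200 / 461 = 4540 μL.

4540 μL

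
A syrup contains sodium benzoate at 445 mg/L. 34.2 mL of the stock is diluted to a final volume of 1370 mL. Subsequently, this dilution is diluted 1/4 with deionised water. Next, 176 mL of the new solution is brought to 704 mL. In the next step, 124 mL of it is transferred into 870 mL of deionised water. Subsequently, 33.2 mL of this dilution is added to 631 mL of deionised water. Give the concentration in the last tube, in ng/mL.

4.33 ng/mL

Overall dilution factor = 40.06 × 4 × 4 × 8.016 × 20.01 = 1.03 × 10⁵.
445 mg/L / 1.03 × 10⁵ = 4.33 × 10⁻³ mg/L = 4.33 ng/mL.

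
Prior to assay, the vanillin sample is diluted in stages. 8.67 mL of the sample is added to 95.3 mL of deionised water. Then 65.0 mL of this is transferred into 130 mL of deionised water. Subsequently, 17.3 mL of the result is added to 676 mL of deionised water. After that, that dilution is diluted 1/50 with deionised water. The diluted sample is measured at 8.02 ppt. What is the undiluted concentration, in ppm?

0.578 ppm

Overall dilution factor = 11.99 × 3 × 40.08 × 50 = 7.21 × 10⁴.
Original = 8.02 ppt × 7.21 × 10⁴ = 5.78 × 10⁵ ppt = 0.578 ppm.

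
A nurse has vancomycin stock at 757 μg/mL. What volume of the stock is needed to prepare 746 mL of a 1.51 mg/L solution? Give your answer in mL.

1.51 mg/L = 1.51 μg/mL.
V₁ = C₂V₂/C₁ = 1.51 × 746 / 757 = 1.49 mL.

1.49 mL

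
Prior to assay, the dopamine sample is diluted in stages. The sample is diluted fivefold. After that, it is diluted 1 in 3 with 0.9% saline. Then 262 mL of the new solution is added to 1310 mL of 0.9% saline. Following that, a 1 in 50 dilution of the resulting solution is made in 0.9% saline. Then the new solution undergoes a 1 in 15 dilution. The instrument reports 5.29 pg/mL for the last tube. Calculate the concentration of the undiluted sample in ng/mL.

Overall dilution factor = 5 × 3 × 6 × 50 × 15 = 6.75 × 10⁴.
Original = 5.29 pg/mL × 6.75 × 10⁴ = 3.57 × 10⁵ pg/mL = 357 ng/mL.

357 ng/mL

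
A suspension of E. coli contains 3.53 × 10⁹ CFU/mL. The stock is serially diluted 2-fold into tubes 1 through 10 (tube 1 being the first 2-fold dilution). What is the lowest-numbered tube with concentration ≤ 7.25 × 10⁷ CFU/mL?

tube 6

Tube n has concentration 3.53 × 10⁹ CFU/mL / 2ⁿ.
Need 2ⁿ ≥ 3.53 × 10⁹ CFU/mL / 7.25 × 10⁷ CFU/mL = 48.7, so n ≥ 5.61.
First such tube: n = 6.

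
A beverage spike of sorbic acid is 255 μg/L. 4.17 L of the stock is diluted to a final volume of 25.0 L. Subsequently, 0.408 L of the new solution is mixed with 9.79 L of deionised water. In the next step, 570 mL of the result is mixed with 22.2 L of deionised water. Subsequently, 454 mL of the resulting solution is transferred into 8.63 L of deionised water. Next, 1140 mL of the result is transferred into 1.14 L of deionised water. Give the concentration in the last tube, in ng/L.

Overall dilution factor = 5.995 × 25.00 × 39.95 × 20.01 × 2 = 2.40 × 10⁵.
255 μg/L / 2.40 × 10⁵ = 1.06 × 10⁻³ μg/L = 1.06 ng/L.

1.06 ng/L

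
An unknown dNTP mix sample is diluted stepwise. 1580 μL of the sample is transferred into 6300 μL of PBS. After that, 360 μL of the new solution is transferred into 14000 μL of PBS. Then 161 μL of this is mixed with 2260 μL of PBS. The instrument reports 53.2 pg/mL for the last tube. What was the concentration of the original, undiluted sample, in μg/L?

Overall dilution factor = 4.987 × 39.89 × 15.04 = 2992.
Original = 53.2 pg/mL × 2992 = 1.59 × 10⁵ pg/mL = 159 μg/L.

159 μg/L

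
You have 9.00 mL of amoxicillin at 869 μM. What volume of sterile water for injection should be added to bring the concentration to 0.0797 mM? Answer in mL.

0.0797 mM = 79.7 μM.
V₂ = C₁V₁/C₂ = 869 × 9.00 / 79.7 = 98.1 mL.
Diluent to add = V₂ − V₁ = 98.1 − 9.00 = 89.1 mL.

89.1 mL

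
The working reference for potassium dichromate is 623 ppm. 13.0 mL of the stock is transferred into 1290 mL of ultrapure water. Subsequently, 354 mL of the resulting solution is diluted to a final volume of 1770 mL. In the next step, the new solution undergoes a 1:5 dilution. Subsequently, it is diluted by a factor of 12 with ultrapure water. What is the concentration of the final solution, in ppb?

20.7 ppb

Overall dilution factor = 100.2 × 5 × 5 × 12 = 3.01 × 10⁴.
623 ppm / 3.01 × 10⁴ = 0.0207 ppm = 20.7 ppb.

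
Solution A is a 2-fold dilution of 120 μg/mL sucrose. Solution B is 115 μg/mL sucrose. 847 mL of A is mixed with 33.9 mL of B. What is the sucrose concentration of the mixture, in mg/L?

C_A = 120 μg/mL / 2 = 60.0 μg/mL.
C_mix = (C_A·V_A + C_B·V_B)/(V_A + V_B) = (60.0×847 + 115×33.9) / 880.9 = 62.1 μg/mL = 62.1 mg/L.

62.1 mg/L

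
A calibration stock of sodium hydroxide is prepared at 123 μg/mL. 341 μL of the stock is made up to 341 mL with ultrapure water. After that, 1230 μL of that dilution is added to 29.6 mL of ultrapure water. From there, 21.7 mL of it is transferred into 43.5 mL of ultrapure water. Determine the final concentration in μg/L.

Overall dilution factor = 1000 × 25.07 × 3.005 = 7.53 × 10⁴.
123 μg/mL / 7.53 × 10⁴ = 1.63 × 10⁻³ μg/mL = 1.63 μg/L.

1.63 μg/L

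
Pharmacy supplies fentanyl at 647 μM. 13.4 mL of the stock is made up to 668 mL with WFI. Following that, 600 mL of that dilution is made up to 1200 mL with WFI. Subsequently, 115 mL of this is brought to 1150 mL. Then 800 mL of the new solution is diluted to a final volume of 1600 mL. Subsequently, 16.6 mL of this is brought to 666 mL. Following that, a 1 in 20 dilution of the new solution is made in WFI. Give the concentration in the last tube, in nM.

0.404 nM

Overall dilution factor = 49.85 × 2 × 10 × 2 × 40.12 × 20 = 1.60 × 10⁶.
647 μM / 1.60 × 10⁶ = 4.04 × 10⁻⁴ μM = 0.404 nM.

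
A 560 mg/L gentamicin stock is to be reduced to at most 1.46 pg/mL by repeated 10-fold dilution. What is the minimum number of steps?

9

Need 10ⁿ ≥ 3.84 × 10⁸, so n ≥ log(3.84 × 10⁸)/log(10) = 8.58.
Minimum whole steps: n = 9.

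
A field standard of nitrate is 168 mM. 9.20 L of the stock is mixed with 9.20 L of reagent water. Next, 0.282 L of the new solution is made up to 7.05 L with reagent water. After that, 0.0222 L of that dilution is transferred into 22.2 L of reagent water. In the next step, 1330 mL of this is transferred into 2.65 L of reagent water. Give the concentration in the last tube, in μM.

Overall dilution factor = 2 × 25 × 1001 × 2.992 = 1.50 × 10⁵.
168 mM / 1.50 × 10⁵ = 1.12 × 10⁻³ mM = 1.12 μM.

1.12 μM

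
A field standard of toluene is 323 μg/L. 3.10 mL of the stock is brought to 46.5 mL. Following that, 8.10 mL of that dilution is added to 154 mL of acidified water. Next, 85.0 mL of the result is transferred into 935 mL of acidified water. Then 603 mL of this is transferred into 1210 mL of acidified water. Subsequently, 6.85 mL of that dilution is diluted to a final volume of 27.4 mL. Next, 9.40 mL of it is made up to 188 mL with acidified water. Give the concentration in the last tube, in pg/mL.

0.373 pg/mL

Overall dilution factor = 15 × 20.01 × 12 × 3.007 × 4 × 20 = 8.66 × 10⁵.
323 μg/L / 8.66 × 10⁵ = 3.73 × 10⁻⁴ μg/L = 0.373 pg/mL.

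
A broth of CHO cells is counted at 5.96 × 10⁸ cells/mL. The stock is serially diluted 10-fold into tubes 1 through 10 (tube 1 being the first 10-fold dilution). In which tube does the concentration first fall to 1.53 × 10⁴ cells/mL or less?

tube 5

Tube n has concentration 5.96 × 10⁸ cells/mL / 10ⁿ.
Need 10ⁿ ≥ 5.96 × 10⁸ cells/mL / 1.53 × 10⁴ cells/mL = 3.90 × 10⁴, so n ≥ 4.59.
First such tube: n = 5.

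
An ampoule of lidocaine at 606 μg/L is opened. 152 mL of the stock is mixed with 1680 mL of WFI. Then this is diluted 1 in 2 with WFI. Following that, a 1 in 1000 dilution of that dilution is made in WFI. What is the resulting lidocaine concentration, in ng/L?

25.1 ng/L

Overall dilution factor = 12.05 × 2 × 1000 = 2.41 × 10⁴.
606 μg/L / 2.41 × 10⁴ = 0.0251 μg/L = 25.1 ng/L.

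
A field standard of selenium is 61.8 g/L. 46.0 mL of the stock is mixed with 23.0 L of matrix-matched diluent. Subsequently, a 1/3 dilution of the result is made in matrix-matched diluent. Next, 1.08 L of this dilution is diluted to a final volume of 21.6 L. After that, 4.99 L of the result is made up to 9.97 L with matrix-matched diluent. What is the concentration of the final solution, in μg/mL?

1.03 μg/mL

Overall dilution factor = 501 × 3 × 20 × 1.998 = 6.01 × 10⁴.
61.8 g/L / 6.01 × 10⁴ = 1.03 × 10⁻³ g/L = 1.03 μg/mL.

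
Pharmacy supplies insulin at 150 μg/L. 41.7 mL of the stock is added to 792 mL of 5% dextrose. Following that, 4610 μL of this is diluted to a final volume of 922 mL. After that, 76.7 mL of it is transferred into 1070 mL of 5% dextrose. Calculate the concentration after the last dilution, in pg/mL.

2.51 pg/mL

Overall dilution factor = 19.99 × 200 × 14.95 = 5.98 × 10⁴.
150 μg/L / 5.98 × 10⁴ = 2.51 × 10⁻³ μg/L = 2.51 pg/mL.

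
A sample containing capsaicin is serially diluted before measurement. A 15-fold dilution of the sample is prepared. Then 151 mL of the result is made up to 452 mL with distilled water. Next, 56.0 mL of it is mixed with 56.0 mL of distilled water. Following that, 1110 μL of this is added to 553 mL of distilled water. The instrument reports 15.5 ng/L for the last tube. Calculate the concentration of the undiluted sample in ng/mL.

Overall dilution factor = 15 × 2.993 × 2 × 499.2 = 4.48 × 10⁴.
Original = 15.5 ng/L × 4.48 × 10⁴ = 6.95 × 10⁵ ng/L = 695 ng/mL.

695 ng/mL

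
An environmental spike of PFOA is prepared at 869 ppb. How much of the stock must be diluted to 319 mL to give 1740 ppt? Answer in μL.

639 μL

1740 ppt = 1.74 ppb.
V₁ = C₂V₂/C₁ = 1.74 × 319 / 869 = 0.639 mL = 639 μL.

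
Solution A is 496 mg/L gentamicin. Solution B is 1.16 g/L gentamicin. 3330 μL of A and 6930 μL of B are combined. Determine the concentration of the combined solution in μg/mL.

C_B = 1.16 g/L = 1160 mg/L.
C_mix = (C_A·V_A + C_B·V_B)/(V_A + V_B) = (496×3330 + 1160×6930) / 10260 = 944 mg/L = 944 μg/mL.

944 μg/mL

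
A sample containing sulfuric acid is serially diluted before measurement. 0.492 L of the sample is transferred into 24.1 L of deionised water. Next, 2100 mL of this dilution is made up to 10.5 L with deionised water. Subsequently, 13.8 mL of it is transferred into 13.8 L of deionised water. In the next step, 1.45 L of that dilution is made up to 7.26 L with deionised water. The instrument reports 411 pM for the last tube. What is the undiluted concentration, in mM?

Overall dilution factor = 49.98 × 5 × 1001 × 5.007 = 1.25 × 10⁶.
Original = 411 pM × 1.25 × 10⁶ = 5.15 × 10⁸ pM = 0.515 mM.

0.515 mM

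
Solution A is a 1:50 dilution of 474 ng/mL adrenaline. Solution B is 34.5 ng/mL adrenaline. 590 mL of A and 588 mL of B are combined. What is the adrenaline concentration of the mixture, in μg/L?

22.0 μg/L

C_A = 474 ng/mL / 50 = 9.48 ng/mL.
C_mix = (C_A·V_A + C_B·V_B)/(V_A + V_B) = (9.48×590 + 34.5×588) / 1178 = 22.0 ng/mL = 22.0 μg/L.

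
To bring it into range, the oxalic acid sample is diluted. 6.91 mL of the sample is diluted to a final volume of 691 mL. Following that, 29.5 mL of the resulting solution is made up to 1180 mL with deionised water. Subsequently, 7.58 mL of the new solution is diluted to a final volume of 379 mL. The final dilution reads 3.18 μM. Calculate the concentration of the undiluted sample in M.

Overall dilution factor = 100 × 40 × 50 = 2.00 × 10⁵.
Original = 3.18 μM × 2.00 × 10⁵ = 6.36 × 10⁵ μM = 0.636 M.

0.636 M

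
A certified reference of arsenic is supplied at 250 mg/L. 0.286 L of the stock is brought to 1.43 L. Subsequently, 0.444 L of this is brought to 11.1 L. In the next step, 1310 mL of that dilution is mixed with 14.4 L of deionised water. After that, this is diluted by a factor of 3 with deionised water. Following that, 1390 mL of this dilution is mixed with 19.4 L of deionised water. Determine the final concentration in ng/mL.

Overall dilution factor = 5 × 25 × 11.99 × 3 × 14.96 = 6.73 × 10⁴.
250 mg/L / 6.73 × 10⁴ = 3.72 × 10⁻³ mg/L = 3.72 ng/mL.

3.72 ng/mL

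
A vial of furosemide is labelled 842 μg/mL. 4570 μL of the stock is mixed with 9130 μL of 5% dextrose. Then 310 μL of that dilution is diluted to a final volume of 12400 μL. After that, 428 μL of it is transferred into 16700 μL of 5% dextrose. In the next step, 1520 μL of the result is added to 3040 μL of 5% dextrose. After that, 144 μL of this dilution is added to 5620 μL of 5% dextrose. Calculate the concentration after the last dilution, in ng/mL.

1.46 ng/mL

Overall dilution factor = 2.998 × 40 × 40.02 × 3 × 40.03 = 5.76 × 10⁵.
842 μg/mL / 5.76 × 10⁵ = 1.46 × 10⁻³ μg/mL = 1.46 ng/mL.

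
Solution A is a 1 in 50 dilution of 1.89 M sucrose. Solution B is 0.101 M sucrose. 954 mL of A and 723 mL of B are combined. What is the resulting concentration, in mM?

C_A = 1.89 M / 50 = 0.0378 M.
C_mix = (C_A·V_A + C_B·V_B)/(V_A + V_B) = (0.0378×954 + 0.101×723) / 1677 = 0.0650 M = 65.0 mM.

65.0 mM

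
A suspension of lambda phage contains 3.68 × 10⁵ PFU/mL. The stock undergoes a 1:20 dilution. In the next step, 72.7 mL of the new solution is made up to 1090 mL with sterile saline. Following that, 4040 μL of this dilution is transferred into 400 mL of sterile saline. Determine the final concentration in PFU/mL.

Overall dilution factor = 20 × 14.99 × 100.0 = 3.00 × 10⁴.
3.68 × 10⁵ PFU/mL / 3.00 × 10⁴ = 12.3 PFU/mL.

12.3 PFU/mL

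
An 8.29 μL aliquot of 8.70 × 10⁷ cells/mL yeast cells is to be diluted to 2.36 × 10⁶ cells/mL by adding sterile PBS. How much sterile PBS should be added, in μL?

V₂ = C₁V₁/C₂ = 8.70 × 10⁷ × 8.29 / 2.36 × 10⁶ = 306 μL.
Diluent to add = V₂ − V₁ = 306 − 8.29 = 297 μL.

297 μL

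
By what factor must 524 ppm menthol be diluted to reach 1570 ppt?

Factor = C₀/C_target = 524 ppm / 1570 ppt = 3.34 × 10⁵.

3.34 × 10⁵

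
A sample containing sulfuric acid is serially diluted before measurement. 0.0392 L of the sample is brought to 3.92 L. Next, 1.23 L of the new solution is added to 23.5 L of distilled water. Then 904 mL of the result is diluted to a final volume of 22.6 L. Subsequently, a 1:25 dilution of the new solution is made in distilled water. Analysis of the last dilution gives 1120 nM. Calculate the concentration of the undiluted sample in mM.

Overall dilution factor = 100 × 20.11 × 25 × 25 = 1.26 × 10⁶.
Original = 1120 nM × 1.26 × 10⁶ = 1.41 × 10⁹ nM = 1410 mM.

1410 mM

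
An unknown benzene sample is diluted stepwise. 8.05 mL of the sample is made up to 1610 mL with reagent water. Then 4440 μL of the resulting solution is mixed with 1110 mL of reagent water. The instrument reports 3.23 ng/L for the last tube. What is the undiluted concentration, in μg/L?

162 μg/L

Overall dilution factor = 200 × 251 = 5.02 × 10⁴.
Original = 3.23 ng/L × 5.02 × 10⁴ = 1.62 × 10⁵ ng/L = 162 μg/L.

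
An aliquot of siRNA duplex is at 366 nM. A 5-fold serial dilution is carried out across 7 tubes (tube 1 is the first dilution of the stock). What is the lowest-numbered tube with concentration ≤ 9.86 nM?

Tube n has concentration 366 nM / 5ⁿ.
Need 5ⁿ ≥ 366 nM / 9.86 nM = 37.1, so n ≥ 2.25.
First such tube: n = 3.

tube 3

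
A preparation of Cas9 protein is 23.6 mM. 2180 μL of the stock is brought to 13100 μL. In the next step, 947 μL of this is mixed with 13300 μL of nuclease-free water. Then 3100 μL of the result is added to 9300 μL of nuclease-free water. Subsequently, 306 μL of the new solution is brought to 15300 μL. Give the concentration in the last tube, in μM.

1.31 μM

Overall dilution factor = 6.009 × 15.04 × 4 × 50 = 1.81 × 10⁴.
23.6 mM / 1.81 × 10⁴ = 1.31 × 10⁻³ mM = 1.31 μM.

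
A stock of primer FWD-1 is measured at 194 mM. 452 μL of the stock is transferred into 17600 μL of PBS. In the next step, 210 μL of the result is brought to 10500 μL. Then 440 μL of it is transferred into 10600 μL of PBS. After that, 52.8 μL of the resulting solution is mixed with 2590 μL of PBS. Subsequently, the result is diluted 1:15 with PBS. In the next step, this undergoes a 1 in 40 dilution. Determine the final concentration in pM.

129 pM

Overall dilution factor = 39.94 × 50 × 25.09 × 50.05 × 15 × 40 = 1.50 × 10⁹.
194 mM / 1.50 × 10⁹ = 1.29 × 10⁻⁷ mM = 129 pM.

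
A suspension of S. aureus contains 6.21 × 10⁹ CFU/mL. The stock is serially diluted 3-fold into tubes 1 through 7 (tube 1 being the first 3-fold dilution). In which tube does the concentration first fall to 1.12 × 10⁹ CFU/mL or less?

tube 2

Tube n has concentration 6.21 × 10⁹ CFU/mL / 3ⁿ.
Need 3ⁿ ≥ 6.21 × 10⁹ CFU/mL / 1.12 × 10⁹ CFU/mL = 5.54, so n ≥ 1.56.
First such tube: n = 2.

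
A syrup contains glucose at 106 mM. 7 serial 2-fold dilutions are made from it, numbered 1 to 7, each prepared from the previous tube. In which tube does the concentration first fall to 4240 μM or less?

Tube n has concentration 106 mM / 2ⁿ.
Need 2ⁿ ≥ 106 mM / 4240 μM = 25.0, so n ≥ 4.64.
First such tube: n = 5.

tube 5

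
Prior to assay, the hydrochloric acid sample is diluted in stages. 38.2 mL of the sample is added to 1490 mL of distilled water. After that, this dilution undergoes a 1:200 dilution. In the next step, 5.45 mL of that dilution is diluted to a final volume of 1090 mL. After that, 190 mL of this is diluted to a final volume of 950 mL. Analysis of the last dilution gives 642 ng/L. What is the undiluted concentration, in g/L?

5.14 g/L

Overall dilution factor = 40.01 × 200 × 200 × 5 = 8.00 × 10⁶.
Original = 642 ng/L × 8.00 × 10⁶ = 5.14 × 10⁹ ng/L = 5.14 g/L.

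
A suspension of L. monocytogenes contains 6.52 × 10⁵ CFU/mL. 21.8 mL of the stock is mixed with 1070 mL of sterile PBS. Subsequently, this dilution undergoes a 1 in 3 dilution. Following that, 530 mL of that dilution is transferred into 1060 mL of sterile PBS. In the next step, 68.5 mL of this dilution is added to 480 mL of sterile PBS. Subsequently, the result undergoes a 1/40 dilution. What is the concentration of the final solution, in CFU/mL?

Overall dilution factor = 50.08 × 3 × 3 × 8.007 × 40 = 1.44 × 10⁵.
6.52 × 10⁵ CFU/mL / 1.44 × 10⁵ = 4.52 CFU/mL.

4.52 CFU/mL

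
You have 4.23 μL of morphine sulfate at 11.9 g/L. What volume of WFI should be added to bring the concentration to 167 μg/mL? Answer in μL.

297 μL

167 μg/mL = 0.167 g/L.
V₂ = C₁V₁/C₂ = 11.9 × 4.23 / 0.167 = 301 μL.
Diluent to add = V₂ − V₁ = 301 − 4.23 = 297 μL.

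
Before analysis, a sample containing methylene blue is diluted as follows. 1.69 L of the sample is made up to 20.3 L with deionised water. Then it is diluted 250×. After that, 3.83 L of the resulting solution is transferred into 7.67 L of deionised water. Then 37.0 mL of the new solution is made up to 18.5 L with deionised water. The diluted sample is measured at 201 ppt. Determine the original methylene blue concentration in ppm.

Overall dilution factor = 12.01 × 250 × 3.003 × 500 = 4.51 × 10⁶.
Original = 201 ppt × 4.51 × 10⁶ = 9.06 × 10⁸ ppt = 906 ppm.

906 ppm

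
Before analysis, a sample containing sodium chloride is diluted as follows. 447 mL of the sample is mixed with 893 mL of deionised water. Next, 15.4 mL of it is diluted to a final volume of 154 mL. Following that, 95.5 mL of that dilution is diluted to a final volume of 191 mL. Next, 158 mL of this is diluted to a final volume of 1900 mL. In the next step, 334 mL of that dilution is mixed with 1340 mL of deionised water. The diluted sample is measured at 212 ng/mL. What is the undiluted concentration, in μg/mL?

Overall dilution factor = 2.998 × 10 × 2 × 12.03 × 5.012 = 3614.
Original = 212 ng/mL × 3614 = 7.66 × 10⁵ ng/mL = 766 μg/mL.

766 μg/mL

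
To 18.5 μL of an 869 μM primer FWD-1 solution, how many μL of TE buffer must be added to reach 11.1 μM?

1430 μL

V₂ = C₁V₁/C₂ = 869 × 18.5 / 11.1 = 1448 μL.
Diluent to add = V₂ − V₁ = 1448 − 18.5 = 1430 μL.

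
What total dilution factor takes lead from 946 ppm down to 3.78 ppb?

Factor = C₀/C_target = 946 ppm / 3.78 ppb = 2.50 × 10⁵.

2.50 × 10⁵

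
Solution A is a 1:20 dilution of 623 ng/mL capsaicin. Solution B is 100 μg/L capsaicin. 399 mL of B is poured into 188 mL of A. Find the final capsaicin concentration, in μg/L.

77.9 μg/L

C_A = 623 ng/mL / 20 = 31.1 ng/mL.
C_B = 100 μg/L = 100 ng/mL.
C_mix = (C_A·V_A + C_B·V_B)/(V_A + V_B) = (31.1×188 + 100×399) / 587.0 = 77.9 ng/mL = 77.9 μg/L.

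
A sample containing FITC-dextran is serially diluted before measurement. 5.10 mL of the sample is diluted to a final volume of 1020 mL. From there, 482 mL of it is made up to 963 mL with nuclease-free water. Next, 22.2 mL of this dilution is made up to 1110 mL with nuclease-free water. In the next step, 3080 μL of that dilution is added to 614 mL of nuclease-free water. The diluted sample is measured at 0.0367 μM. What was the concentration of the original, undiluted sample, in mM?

Overall dilution factor = 200 × 1.998 × 50 × 200.4 = 4.00 × 10⁶.
Original = 0.0367 μM × 4.00 × 10⁶ = 1.47 × 10⁵ μM = 147 mM.

147 mM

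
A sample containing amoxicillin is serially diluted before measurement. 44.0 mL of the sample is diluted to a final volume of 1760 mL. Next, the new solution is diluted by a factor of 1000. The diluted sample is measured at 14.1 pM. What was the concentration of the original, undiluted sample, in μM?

0.564 μM

Overall dilution factor = 40 × 1000 = 4.00 × 10⁴.
Original = 14.1 pM × 4.00 × 10⁴ = 5.64 × 10⁵ pM = 0.564 μM.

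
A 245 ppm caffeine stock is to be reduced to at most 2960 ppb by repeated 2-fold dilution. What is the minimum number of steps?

7

Need 2ⁿ ≥ 82.8, so n ≥ log(82.8)/log(2) = 6.37.
Minimum whole steps: n = 7.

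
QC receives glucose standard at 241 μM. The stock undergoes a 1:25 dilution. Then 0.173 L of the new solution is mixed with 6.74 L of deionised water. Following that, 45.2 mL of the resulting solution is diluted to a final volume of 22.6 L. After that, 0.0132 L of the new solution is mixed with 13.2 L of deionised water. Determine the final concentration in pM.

Overall dilution factor = 25 × 39.96 × 500 × 1001 = 5.00 × 10⁸.
241 μM / 5.00 × 10⁸ = 4.82 × 10⁻⁷ μM = 0.482 pM.

0.482 pM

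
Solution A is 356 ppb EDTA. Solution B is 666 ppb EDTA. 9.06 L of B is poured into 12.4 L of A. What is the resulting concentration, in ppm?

0.487 ppm

C_mix = (C_A·V_A + C_B·V_B)/(V_A + V_B) = (356×12.4 + 666×9.06) / 21.46 = 487 ppb = 0.487 ppm.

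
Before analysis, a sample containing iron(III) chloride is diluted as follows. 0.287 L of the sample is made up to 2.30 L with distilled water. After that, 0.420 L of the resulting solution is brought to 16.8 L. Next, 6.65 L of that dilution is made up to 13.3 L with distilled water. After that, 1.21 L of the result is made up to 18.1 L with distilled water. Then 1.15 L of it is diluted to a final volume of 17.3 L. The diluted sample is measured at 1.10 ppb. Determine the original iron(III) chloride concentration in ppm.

Overall dilution factor = 8.014 × 40 × 2 × 14.96 × 15.04 = 1.44 × 10⁵.
Original = 1.10 ppb × 1.44 × 10⁵ = 1.59 × 10⁵ ppb = 159 ppm.

159 ppm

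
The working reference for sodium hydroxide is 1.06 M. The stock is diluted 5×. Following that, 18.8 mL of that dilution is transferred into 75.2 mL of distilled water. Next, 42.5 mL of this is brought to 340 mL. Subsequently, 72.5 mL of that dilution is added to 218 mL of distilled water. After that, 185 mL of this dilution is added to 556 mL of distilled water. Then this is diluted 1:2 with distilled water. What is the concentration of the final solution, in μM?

165 μM

Overall dilution factor = 5 × 5 × 8 × 4.007 × 4.005 × 2 = 6420.
1.06 M / 6420 = 1.65 × 10⁻⁴ M = 165 μM.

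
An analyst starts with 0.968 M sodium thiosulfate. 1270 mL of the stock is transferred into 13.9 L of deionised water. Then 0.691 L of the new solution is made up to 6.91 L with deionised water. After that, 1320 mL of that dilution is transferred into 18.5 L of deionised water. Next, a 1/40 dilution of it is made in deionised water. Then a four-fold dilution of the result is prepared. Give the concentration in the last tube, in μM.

3.37 μM

Overall dilution factor = 11.94 × 10 × 15.02 × 40 × 4 = 2.87 × 10⁵.
0.968 M / 2.87 × 10⁵ = 3.37 × 10⁻⁶ M = 3.37 μM.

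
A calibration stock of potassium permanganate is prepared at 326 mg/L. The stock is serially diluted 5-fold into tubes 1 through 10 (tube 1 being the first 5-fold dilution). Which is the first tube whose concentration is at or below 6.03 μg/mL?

Tube n has concentration 326 mg/L / 5ⁿ.
Need 5ⁿ ≥ 326 mg/L / 6.03 μg/mL = 54.1, so n ≥ 2.48.
First such tube: n = 3.

tube 3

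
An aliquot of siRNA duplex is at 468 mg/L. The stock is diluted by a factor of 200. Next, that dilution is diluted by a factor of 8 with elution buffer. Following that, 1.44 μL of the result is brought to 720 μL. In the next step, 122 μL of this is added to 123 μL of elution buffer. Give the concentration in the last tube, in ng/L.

Overall dilution factor = 200 × 8 × 500 × 2.008 = 1.61 × 10⁶.
468 mg/L / 1.61 × 10⁶ = 2.91 × 10⁻⁴ mg/L = 291 ng/L.

291 ng/L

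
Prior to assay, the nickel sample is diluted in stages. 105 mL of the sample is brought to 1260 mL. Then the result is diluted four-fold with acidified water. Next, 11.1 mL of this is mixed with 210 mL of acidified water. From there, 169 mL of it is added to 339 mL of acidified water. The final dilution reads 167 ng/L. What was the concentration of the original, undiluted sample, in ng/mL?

Overall dilution factor = 12 × 4 × 19.92 × 3.006 = 2874.
Original = 167 ng/L × 2874 = 4.80 × 10⁵ ng/L = 480 ng/mL.

480 ng/mL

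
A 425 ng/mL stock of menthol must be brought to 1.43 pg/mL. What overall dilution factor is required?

2.97 × 10⁵

Factor = C₀/C_target = 425 ng/mL / 1.43 pg/mL = 2.97 × 10⁵.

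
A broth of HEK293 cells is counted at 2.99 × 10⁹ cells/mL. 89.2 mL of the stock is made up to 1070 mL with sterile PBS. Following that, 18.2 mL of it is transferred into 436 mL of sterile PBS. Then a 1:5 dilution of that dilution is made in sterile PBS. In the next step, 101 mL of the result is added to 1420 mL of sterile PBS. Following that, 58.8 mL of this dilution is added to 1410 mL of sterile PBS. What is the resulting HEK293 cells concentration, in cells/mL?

5310 cells/mL

Overall dilution factor = 12.00 × 24.96 × 5 × 15.06 × 24.98 = 5.63 × 10⁵.
2.99 × 10⁹ cells/mL / 5.63 × 10⁵ = 5310 cells/mL.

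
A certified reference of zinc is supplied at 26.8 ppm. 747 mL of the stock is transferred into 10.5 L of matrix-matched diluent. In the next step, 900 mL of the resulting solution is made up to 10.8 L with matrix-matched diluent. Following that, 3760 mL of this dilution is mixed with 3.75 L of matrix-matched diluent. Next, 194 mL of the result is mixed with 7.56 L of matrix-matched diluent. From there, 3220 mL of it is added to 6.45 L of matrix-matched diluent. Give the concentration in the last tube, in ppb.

Overall dilution factor = 15.06 × 12 × 1.997 × 39.97 × 3.003 = 4.33 × 10⁴.
26.8 ppm / 4.33 × 10⁴ = 6.19 × 10⁻⁴ ppm = 0.619 ppb.

0.619 ppb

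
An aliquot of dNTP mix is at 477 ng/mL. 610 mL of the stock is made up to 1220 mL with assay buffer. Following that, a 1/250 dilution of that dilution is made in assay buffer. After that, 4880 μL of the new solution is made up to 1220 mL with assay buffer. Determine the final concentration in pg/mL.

Overall dilution factor = 2 × 250 × 250 = 1.25 × 10⁵.
477 ng/mL / 1.25 × 10⁵ = 3.82 × 10⁻³ ng/mL = 3.82 pg/mL.

3.82 pg/mL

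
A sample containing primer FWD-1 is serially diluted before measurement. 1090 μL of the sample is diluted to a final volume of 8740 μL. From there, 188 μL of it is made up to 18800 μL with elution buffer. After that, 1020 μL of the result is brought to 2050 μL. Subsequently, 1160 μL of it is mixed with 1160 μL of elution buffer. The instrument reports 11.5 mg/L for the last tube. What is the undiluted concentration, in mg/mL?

Overall dilution factor = 8.018 × 100 × 2.010 × 2 = 3223.
Original = 11.5 mg/L × 3223 = 3.71 × 10⁴ mg/L = 37.1 mg/mL.

37.1 mg/mL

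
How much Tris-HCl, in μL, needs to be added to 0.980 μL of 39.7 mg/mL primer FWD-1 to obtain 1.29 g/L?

29.2 μL

1.29 g/L = 1.29 mg/mL.
V₂ = C₁V₁/C₂ = 39.7 × 0.980 / 1.29 = 30.2 μL.
Diluent to add = V₂ − V₁ = 30.2 − 0.980 = 29.2 μL.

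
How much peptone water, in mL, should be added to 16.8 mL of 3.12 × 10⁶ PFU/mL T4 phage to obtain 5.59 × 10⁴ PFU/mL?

V₂ = C₁V₁/C₂ = 3.12 × 10⁶ × 16.8 / 5.59 × 10⁴ = 938 mL.
Diluent to add = V₂ − V₁ = 938 − 16.8 = 921 mL.

921 mL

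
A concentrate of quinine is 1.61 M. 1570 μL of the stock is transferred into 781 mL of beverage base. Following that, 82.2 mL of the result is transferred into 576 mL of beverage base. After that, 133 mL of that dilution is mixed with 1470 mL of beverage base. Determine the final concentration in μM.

Overall dilution factor = 498.5 × 8.007 × 12.05 = 4.81 × 10⁴.
1.61 M / 4.81 × 10⁴ = 3.35 × 10⁻⁵ M = 33.5 μM.

33.5 μM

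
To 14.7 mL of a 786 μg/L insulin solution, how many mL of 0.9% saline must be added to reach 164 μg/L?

V₂ = C₁V₁/C₂ = 786 × 14.7 / 164 = 70.5 mL.
Diluent to add = V₂ − V₁ = 70.5 − 14.7 = 55.8 mL.

55.8 mL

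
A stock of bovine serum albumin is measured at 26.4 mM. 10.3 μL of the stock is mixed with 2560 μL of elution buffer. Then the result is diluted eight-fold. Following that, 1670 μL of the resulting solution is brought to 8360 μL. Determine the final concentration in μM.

Overall dilution factor = 249.5 × 8 × 5.006 = 9994.
26.4 mM / 9994 = 2.64 × 10⁻³ mM = 2.64 μM.

2.64 μM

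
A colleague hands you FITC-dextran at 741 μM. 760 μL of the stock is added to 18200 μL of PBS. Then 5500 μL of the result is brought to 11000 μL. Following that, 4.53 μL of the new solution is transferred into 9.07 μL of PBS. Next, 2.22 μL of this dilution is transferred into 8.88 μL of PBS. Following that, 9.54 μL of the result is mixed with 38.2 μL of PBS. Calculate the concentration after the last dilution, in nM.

198 nM

Overall dilution factor = 24.95 × 2 × 3.002 × 5 × 5.004 = 3748.
741 μM / 3748 = 0.198 μM = 198 nM.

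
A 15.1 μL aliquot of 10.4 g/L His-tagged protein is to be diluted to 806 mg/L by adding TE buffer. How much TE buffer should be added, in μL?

806 mg/L = 0.806 g/L.
V₂ = C₁V₁/C₂ = 10.4 × 15.1 / 0.806 = 195 μL.
Diluent to add = V₂ − V₁ = 195 − 15.1 = 180 μL.

180 μL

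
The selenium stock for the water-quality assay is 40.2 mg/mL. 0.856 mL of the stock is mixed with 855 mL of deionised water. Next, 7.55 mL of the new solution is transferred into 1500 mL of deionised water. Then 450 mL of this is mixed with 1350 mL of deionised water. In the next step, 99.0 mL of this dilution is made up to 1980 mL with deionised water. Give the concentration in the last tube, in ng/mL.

Overall dilution factor = 999.8 × 199.7 × 4 × 20 = 1.60 × 10⁷.
40.2 mg/mL / 1.60 × 10⁷ = 2.52 × 10⁻⁶ mg/mL = 2.52 ng/mL.

2.52 ng/mL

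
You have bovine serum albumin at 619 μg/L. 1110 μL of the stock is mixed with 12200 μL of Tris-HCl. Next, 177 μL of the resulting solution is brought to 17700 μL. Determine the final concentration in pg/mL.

516 pg/mL

Overall dilution factor = 11.99 × 100 = 1199.
619 μg/L / 1199 = 0.516 μg/L = 516 pg/mL.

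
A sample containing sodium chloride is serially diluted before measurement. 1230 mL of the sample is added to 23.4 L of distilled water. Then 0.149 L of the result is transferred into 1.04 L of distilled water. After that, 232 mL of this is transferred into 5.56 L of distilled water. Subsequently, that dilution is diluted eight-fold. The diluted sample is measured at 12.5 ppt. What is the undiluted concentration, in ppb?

399 ppb

Overall dilution factor = 20.02 × 7.980 × 24.97 × 8 = 3.19 × 10⁴.
Original = 12.5 ppt × 3.19 × 10⁴ = 3.99 × 10⁵ ppt = 399 ppb.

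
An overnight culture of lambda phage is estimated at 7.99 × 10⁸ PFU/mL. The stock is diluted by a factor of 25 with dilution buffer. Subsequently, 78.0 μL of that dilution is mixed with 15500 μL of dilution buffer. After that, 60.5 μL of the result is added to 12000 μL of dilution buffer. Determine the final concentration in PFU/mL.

Overall dilution factor = 25 × 199.7 × 199.3 = 9.95 × 10⁵.
7.99 × 10⁸ PFU/mL / 9.95 × 10⁵ = 803 PFU/mL.

803 PFU/mL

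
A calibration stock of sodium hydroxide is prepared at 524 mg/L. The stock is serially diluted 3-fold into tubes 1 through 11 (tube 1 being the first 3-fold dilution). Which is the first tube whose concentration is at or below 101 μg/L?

tube 8

Tube n has concentration 524 mg/L / 3ⁿ.
Need 3ⁿ ≥ 524 mg/L / 101 μg/L = 5188, so n ≥ 7.79.
First such tube: n = 8.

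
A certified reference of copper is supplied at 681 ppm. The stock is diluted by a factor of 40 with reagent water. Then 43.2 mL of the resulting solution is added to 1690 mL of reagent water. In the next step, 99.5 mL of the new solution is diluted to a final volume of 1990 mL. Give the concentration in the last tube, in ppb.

Overall dilution factor = 40 × 40.12 × 20 = 3.21 × 10⁴.
681 ppm / 3.21 × 10⁴ = 0.0212 ppm = 21.2 ppb.

21.2 ppb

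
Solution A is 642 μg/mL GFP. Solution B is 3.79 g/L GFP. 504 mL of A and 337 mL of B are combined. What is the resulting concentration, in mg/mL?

C_B = 3.79 g/L = 3790 μg/mL.
C_mix = (C_A·V_A + C_B·V_B)/(V_A + V_B) = (642×504 + 3790×337) / 841.0 = 1903 μg/mL = 1.90 mg/mL.

1.90 mg/mL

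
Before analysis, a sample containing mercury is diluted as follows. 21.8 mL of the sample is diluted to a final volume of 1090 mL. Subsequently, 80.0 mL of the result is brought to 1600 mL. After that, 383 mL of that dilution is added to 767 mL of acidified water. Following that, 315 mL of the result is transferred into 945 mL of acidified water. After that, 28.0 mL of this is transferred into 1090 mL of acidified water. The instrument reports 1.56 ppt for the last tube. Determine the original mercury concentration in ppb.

Overall dilution factor = 50 × 20 × 3.003 × 4 × 39.93 = 4.80 × 10⁵.
Original = 1.56 ppt × 4.80 × 10⁵ = 7.48 × 10⁵ ppt = 748 ppb.

748 ppb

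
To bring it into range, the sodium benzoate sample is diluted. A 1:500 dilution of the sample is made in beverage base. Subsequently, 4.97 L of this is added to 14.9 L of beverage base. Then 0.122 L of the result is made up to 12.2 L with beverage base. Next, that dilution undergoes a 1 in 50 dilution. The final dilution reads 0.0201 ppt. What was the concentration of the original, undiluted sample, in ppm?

0.201 ppm

Overall dilution factor = 500 × 3.998 × 100 × 50 = 9.99 × 10⁶.
Original = 0.0201 ppt × 9.99 × 10⁶ = 2.01 × 10⁵ ppt = 0.201 ppm.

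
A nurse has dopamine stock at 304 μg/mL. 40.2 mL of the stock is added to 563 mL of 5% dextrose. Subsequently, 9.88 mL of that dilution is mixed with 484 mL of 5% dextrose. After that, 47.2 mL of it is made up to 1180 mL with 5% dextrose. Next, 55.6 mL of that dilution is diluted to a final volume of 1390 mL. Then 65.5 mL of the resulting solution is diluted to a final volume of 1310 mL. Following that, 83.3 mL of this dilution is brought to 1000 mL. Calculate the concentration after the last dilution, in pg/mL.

Overall dilution factor = 15.00 × 49.99 × 25 × 25 × 20 × 12.00 = 1.13 × 10⁸.
304 μg/mL / 1.13 × 10⁸ = 2.70 × 10⁻⁶ μg/mL = 2.70 pg/mL.

2.70 pg/mL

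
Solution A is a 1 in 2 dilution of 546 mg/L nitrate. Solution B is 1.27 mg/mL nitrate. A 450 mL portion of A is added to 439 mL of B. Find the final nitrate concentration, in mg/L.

C_A = 546 mg/L / 2 = 273 mg/L.
C_B = 1.27 mg/mL = 1270 mg/L.
C_mix = (C_A·V_A + C_B·V_B)/(V_A + V_B) = (273×450 + 1270×439) / 889.0 = 765 mg/L.

765 mg/L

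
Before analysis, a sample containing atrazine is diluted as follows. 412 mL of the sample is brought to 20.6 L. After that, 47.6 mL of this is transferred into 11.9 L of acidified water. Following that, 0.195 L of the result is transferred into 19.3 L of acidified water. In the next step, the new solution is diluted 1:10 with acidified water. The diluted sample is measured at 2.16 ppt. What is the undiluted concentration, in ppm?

27.1 ppm

Overall dilution factor = 50 × 251 × 99.97 × 10 = 1.25 × 10⁷.
Original = 2.16 ppt × 1.25 × 10⁷ = 2.71 × 10⁷ ppt = 27.1 ppm.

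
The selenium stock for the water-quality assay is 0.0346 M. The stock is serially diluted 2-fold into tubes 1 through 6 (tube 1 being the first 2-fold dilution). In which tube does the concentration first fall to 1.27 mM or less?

tube 5

Tube n has concentration 0.0346 M / 2ⁿ.
Need 2ⁿ ≥ 0.0346 M / 1.27 mM = 27.2, so n ≥ 4.77.
First such tube: n = 5.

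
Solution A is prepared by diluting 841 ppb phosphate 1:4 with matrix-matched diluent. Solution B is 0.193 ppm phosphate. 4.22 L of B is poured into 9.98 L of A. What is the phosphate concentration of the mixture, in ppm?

C_A = 841 ppb / 4 = 210 ppb.
C_B = 0.193 ppm = 193 ppb.
C_mix = (C_A·V_A + C_B·V_B)/(V_A + V_B) = (210×9.98 + 193×4.22) / 14.20 = 205 ppb = 0.205 ppm.

0.205 ppm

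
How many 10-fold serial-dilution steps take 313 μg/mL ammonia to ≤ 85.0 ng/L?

Need 10ⁿ ≥ 3.68 × 10⁶, so n ≥ log(3.68 × 10⁶)/log(10) = 6.57.
Minimum whole steps: n = 7.

7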